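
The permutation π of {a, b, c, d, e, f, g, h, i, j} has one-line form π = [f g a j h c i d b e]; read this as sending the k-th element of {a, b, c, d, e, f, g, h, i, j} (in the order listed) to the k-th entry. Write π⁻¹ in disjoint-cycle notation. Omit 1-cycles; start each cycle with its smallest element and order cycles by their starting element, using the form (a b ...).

(a c f)(b i g)(d h e j)

First write π in disjoint cycles: (a f c)(b g i)(d j e h).
Reversing each cycle (and rotating so the smallest element leads) gives π⁻¹ = (a c f)(b i g)(d h e j).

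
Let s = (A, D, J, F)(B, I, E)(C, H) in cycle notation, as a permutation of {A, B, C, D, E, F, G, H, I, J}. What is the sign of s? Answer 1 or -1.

1

The cycle lengths are 4, 3, 2, 1.
A cycle of length ℓ contributes ℓ−1 transpositions, so s is a product of 3 + 2 + 1 = 6 transpositions — even.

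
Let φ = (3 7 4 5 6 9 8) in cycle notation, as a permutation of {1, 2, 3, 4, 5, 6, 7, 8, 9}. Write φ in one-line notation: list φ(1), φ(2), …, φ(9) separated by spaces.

1 2 7 5 6 9 4 3 8

Image by image: 1↦1, 2↦2, 3↦7, 4↦5, 5↦6, 6↦9, 7↦4, 8↦3, 9↦8.
So the one-line form is 1 2 7 5 6 9 4 3 8.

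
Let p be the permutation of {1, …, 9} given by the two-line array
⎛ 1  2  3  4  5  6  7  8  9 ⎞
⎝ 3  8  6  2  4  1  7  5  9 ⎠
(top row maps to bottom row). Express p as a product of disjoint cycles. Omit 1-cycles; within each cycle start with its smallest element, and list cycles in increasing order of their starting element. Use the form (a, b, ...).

(1, 3, 6)(2, 8, 5, 4)

Start at 1 and follow images: 1 → 3 → 6 → 1, giving the cycle (1, 3, 6).
Continuing from each remaining unvisited element yields (1, 3, 6)(2, 8, 5, 4).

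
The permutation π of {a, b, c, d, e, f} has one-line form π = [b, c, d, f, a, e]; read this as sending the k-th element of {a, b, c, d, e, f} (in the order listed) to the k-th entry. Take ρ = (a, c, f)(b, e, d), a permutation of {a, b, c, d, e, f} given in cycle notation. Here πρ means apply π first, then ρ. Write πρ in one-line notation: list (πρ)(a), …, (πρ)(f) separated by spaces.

(πρ)(x) = ρ(π(x)). Computing each image: ρ(π(a)) = ρ(b) = e, ρ(π(b)) = ρ(c) = f, ρ(π(c)) = ρ(d) = b, ρ(π(d)) = ρ(f) = a, ρ(π(e)) = ρ(a) = c, ρ(π(f)) = ρ(e) = d.
Hence πρ = [e f b a c d].

e f b a c d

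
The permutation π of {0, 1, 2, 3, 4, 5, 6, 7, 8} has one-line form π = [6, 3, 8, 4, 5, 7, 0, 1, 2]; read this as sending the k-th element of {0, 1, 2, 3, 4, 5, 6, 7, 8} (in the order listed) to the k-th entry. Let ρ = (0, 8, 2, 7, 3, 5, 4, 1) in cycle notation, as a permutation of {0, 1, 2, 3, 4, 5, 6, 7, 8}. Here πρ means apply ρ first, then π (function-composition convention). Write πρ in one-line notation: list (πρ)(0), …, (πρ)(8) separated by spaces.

2 6 1 7 3 5 0 4 8

(πρ)(x) = π(ρ(x)). Computing each image: π(ρ(0)) = π(8) = 2, π(ρ(1)) = π(0) = 6, π(ρ(2)) = π(7) = 1, π(ρ(3)) = π(5) = 7, π(ρ(4)) = π(1) = 3, π(ρ(5)) = π(4) = 5, π(ρ(6)) = π(6) = 0, π(ρ(7)) = π(3) = 4, π(ρ(8)) = π(2) = 8.
Hence πρ = [2 6 1 7 3 5 0 4 8].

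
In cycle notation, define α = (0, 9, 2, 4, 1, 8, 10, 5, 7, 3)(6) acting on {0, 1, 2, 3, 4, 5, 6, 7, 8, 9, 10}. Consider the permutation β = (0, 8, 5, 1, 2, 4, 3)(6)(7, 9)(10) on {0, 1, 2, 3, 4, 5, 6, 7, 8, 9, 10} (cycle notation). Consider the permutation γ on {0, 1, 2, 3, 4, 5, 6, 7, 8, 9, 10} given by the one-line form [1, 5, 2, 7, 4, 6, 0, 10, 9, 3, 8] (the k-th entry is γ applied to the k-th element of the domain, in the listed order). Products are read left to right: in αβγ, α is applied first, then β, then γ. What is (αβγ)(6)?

Apply the permutations in order: α(6) = 6, then β(6) = 6, then γ(6) = 0. So (αβγ)(6) = 0.

0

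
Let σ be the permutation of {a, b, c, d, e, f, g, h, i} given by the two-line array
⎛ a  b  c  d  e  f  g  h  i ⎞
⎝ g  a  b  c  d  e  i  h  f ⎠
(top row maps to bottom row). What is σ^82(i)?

Tracing i → f → … returns to i after 8 steps, so i lies in an 8-cycle (a g i f e d c b).
On an 8-cycle, σ^8 is the identity, so σ^82 = σ^2 there (82 ≡ 2 mod 8).
Stepping 2 places around the cycle: i → f → e.

e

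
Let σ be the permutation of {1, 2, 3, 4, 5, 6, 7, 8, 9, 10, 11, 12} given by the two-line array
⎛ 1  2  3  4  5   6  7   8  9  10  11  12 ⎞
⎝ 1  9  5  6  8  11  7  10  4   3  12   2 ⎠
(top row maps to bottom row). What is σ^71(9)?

2

Tracing 9 → 4 → … returns to 9 after 6 steps, so 9 lies in a 6-cycle (2 9 4 6 11 12).
On a 6-cycle, σ^6 is the identity, so σ^71 = σ^5 there (71 ≡ 5 mod 6).
Stepping 5 places around the cycle: 9 → 4 → 6 → 11 → 12 → 2.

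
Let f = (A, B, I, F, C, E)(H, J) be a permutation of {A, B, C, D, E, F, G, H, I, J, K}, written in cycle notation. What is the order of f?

The cycle type of f is (6, 2, 1, 1, 1).
The order of f is the least common multiple of its cycle lengths: lcm(6, 2) = 6.

6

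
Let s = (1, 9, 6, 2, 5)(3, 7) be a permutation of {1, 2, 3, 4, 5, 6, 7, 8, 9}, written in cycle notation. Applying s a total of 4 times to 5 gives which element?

5 lies in the 5-cycle (1, 9, 6, 2, 5).
Advancing 4 steps from 5: 5 → 1 → 9 → 6 → 2.

2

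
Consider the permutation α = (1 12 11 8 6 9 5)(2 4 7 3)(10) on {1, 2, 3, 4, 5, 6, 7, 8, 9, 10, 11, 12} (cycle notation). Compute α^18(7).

7 lies in the 4-cycle (2 4 7 3).
Since the cycle has length 4, α^18 acts on it the same as α^2 (18 mod 4 = 2).
Stepping 2 places around the cycle: 7 → 3 → 2.

2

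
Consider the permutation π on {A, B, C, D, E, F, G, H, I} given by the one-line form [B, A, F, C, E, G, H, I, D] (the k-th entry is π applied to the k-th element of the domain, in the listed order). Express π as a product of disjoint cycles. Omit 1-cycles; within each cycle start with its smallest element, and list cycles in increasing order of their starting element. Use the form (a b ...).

(A B)(C F G H I D)

Start at A and follow images: A → B → A, giving the cycle (A B).
Continuing from each remaining unvisited element yields (A B)(C F G H I D).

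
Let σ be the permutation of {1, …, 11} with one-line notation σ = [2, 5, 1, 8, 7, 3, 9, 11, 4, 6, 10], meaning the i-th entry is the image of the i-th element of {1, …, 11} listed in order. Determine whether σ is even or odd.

even

In disjoint-cycle form the cycle lengths are 11.
A cycle is odd iff its length is even; σ has 0 even-length cycles, so sgn(σ) = (−1)^0 and σ is even.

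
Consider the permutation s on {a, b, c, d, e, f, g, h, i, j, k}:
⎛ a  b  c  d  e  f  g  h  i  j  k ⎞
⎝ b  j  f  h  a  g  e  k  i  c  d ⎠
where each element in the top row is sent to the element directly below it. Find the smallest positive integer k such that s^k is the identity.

The disjoint-cycle form of s has cycle lengths 7, 3, 1.
The order of s is the least common multiple of its cycle lengths: lcm(7, 3) = 21.

21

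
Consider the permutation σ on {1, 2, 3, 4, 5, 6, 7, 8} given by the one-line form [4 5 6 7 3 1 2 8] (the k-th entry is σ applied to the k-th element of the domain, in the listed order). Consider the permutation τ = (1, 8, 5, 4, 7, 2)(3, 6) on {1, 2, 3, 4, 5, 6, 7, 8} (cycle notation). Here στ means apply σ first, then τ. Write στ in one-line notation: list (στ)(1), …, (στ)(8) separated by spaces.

For each element, apply σ then τ: 1 → 4 → 7; 2 → 5 → 4; 3 → 6 → 3; 4 → 7 → 2; 5 → 3 → 6; 6 → 1 → 8; 7 → 2 → 1; 8 → 8 → 5.
Collecting the images, στ = [7 4 3 2 6 8 1 5].

7 4 3 2 6 8 1 5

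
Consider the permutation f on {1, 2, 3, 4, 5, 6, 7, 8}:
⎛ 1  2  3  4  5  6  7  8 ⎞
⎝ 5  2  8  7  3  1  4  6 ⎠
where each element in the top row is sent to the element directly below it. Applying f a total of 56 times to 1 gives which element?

Tracing 1 → 5 → … returns to 1 after 5 steps, so 1 lies in a 5-cycle (1, 5, 3, 8, 6).
Since the cycle has length 5, f^56 acts on it the same as f^1 (56 mod 5 = 1).
Advancing 1 step from 1: 1 → 5.

5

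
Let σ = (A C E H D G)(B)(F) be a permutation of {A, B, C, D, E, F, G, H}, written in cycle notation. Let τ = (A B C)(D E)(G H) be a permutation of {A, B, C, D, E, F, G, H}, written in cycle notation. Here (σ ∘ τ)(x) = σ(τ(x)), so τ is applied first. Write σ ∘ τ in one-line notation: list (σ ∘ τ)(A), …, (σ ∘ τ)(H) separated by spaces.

B E C H G F D A

(σ ∘ τ)(x) = σ(τ(x)). Computing each image: σ(τ(A)) = σ(B) = B, σ(τ(B)) = σ(C) = E, σ(τ(C)) = σ(A) = C, σ(τ(D)) = σ(E) = H, σ(τ(E)) = σ(D) = G, σ(τ(F)) = σ(F) = F, σ(τ(G)) = σ(H) = D, σ(τ(H)) = σ(G) = A.
Hence σ ∘ τ = [B E C H G F D A].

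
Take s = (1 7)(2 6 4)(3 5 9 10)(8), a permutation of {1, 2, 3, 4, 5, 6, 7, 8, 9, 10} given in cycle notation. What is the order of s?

12

The disjoint cycles have lengths 4, 3, 2, 1.
The order is lcm(4, 3, 2) = 12.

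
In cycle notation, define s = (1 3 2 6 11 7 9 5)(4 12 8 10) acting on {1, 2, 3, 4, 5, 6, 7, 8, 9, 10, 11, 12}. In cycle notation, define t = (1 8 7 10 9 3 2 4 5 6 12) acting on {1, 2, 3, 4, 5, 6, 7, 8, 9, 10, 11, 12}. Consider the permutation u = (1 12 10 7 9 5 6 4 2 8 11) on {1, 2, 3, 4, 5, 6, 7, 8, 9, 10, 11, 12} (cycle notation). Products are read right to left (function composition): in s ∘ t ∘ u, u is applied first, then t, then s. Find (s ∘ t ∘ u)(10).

Apply the permutations in order: u(10) = 7, then t(7) = 10, then s(10) = 4. So (s ∘ t ∘ u)(10) = 4.

4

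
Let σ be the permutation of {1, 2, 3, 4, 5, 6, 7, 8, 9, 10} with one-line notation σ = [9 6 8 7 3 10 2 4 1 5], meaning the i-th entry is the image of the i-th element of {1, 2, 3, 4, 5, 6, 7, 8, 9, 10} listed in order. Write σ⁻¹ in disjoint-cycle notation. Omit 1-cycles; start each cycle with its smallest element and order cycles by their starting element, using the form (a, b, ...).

(1, 9)(2, 7, 4, 8, 3, 5, 10, 6)

First write σ in disjoint cycles: (1, 9)(2, 6, 10, 5, 3, 8, 4, 7).
Reversing each cycle (and rotating so the smallest element leads) gives σ⁻¹ = (1, 9)(2, 7, 4, 8, 3, 5, 10, 6).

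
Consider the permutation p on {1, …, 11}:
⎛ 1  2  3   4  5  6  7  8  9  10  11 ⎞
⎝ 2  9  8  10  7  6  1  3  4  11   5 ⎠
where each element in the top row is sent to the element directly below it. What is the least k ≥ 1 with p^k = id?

The disjoint-cycle form of p has cycle lengths 8, 2, 1.
The order is lcm(8, 2) = 8.

8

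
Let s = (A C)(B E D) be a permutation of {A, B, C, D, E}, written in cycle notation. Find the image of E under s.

D

In the cycle (B E D), E is followed by D, so s(E) = D.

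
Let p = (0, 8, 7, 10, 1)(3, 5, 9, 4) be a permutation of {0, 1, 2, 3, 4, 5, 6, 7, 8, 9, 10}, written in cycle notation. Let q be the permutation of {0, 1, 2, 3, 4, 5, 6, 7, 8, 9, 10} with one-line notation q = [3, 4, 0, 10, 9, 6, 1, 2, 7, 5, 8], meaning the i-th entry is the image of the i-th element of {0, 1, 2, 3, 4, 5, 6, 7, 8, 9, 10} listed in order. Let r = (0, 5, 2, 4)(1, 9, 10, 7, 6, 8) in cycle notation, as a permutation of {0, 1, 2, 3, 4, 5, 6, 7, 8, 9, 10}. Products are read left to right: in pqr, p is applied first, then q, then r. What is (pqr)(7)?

1

Chase 7: p(7) = 10; q(10) = 8; r(8) = 1. Hence (pqr)(7) = 1.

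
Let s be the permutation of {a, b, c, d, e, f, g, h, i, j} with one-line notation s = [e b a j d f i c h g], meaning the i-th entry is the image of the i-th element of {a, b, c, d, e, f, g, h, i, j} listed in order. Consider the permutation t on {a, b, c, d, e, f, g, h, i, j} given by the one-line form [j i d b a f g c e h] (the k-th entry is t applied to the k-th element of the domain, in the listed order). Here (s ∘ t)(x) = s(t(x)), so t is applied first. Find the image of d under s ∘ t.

(s ∘ t)(d) = s(t(d)). t(d) = b, then s(b) = b. So (s ∘ t)(d) = b.

b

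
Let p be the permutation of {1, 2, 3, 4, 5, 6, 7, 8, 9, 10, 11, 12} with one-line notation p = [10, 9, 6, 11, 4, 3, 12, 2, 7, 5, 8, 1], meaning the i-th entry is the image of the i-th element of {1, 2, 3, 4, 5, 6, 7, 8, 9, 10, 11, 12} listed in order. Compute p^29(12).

7

Tracing 12 → 1 → … returns to 12 after 10 steps, so 12 lies in a 10-cycle (1 10 5 4 11 8 2 9 7 12).
On a 10-cycle, p^10 is the identity, so p^29 = p^9 there (29 ≡ 9 mod 10).
Advancing 9 steps from 12: 12 → 1 → 10 → 5 → 4 → 11 → 8 → 2 → 9 → 7.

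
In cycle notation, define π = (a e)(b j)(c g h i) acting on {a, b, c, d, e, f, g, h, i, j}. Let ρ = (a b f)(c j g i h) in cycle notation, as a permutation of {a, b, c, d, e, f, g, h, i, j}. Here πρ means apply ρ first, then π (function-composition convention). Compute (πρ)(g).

First apply ρ: ρ(g) = i, then π(i) = c. Thus (πρ)(g) = c.

c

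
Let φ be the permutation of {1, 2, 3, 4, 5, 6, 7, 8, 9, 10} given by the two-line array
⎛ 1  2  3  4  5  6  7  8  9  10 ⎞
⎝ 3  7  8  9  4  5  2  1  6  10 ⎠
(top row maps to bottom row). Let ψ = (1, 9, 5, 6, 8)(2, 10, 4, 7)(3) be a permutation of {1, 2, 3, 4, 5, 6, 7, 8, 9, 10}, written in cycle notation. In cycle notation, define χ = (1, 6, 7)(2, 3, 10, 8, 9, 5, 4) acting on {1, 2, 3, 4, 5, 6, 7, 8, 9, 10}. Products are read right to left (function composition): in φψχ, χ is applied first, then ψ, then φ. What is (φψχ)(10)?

3

(φψχ)(10) = φ(ψ(χ(10))). χ(10) = 8, then ψ(8) = 1, then φ(1) = 3, so the result is 3.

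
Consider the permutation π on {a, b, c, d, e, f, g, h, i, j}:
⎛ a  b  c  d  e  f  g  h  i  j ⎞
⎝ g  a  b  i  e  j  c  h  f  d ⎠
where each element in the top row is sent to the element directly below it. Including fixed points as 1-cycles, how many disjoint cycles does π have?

4

The cycle decomposition is (a g c b)(d i f j)(e)(h), which has 4 cycles (counting 1-cycles).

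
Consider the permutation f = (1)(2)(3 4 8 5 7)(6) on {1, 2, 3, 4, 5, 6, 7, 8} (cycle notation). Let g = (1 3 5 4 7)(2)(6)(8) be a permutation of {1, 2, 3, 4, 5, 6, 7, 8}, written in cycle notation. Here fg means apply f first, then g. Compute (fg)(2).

2

f(2) = 2, then g(2) = 2; composing gives (fg)(2) = 2.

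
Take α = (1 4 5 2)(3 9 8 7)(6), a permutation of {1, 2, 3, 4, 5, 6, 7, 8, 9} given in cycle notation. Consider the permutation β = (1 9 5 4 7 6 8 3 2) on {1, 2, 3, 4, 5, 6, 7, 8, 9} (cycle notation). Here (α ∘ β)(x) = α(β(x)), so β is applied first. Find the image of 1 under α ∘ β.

First apply β: β(1) = 9, then α(9) = 8. Thus (α ∘ β)(1) = 8.

8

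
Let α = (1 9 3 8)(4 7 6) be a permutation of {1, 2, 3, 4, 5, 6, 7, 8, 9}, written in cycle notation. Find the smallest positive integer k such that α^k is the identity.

The disjoint cycles have lengths 4, 3, 1, 1.
The order is lcm(4, 3) = 12.

12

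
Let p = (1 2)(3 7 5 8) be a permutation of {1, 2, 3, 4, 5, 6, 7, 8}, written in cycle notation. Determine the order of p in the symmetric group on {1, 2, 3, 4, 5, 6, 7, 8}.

The cycle type of p is (4, 2, 1, 1).
The order of p is the least common multiple of its cycle lengths: lcm(4, 2) = 4.

4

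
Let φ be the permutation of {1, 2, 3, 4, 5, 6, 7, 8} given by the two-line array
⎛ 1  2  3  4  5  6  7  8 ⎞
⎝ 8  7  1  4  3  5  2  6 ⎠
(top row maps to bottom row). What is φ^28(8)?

Tracing 8 → 6 → … returns to 8 after 5 steps, so 8 lies in a 5-cycle (1, 8, 6, 5, 3).
Since the cycle has length 5, φ^28 acts on it the same as φ^3 (28 mod 5 = 3).
Stepping 3 places around the cycle: 8 → 6 → 5 → 3.

3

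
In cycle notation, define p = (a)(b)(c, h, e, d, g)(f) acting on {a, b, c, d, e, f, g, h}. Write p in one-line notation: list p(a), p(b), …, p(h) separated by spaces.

Reading each image from the cycles: a↦a, b↦b, c↦h, d↦g, e↦d, f↦f, g↦c, h↦e.
Listing these in domain order gives a b h g d f c e.

a b h g d f c e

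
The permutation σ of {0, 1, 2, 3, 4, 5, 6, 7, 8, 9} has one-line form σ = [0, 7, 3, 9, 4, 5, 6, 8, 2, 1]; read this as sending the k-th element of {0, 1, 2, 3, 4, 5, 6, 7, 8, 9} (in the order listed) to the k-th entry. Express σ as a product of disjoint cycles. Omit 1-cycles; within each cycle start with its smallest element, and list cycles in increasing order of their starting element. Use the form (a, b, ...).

From 1: 1 → 7 → 8 → 2 → 3 → 9 → 1, closing the cycle (1, 7, 8, 2, 3, 9).
Continuing from each remaining unvisited element yields (1, 7, 8, 2, 3, 9).

(1, 7, 8, 2, 3, 9)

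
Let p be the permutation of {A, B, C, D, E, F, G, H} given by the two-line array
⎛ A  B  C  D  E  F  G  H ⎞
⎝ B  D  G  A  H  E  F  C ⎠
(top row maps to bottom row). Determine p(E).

The entry below E in the array is H, so p(E) = H.

H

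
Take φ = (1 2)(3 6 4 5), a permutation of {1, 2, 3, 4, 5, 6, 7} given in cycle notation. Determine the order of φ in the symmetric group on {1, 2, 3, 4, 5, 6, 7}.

4

The disjoint cycles have lengths 4, 2, 1.
The order of φ is the least common multiple of its cycle lengths: lcm(4, 2) = 4.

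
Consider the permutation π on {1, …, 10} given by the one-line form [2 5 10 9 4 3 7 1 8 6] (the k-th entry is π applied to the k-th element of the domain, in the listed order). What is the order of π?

Decomposing into disjoint cycles gives cycle lengths 6, 3, 1.
Since disjoint cycles commute, ord(π) = lcm(6, 3) = 6.

6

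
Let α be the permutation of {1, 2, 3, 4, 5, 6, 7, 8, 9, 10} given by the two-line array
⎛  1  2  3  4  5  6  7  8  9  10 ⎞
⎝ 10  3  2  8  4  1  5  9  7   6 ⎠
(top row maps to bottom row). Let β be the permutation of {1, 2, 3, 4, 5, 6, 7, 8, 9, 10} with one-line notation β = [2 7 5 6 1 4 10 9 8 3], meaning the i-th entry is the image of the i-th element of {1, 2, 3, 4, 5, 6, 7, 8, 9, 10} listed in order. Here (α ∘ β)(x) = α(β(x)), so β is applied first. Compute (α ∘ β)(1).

3

(α ∘ β)(1) = α(β(1)). β(1) = 2, then α(2) = 3. So (α ∘ β)(1) = 3.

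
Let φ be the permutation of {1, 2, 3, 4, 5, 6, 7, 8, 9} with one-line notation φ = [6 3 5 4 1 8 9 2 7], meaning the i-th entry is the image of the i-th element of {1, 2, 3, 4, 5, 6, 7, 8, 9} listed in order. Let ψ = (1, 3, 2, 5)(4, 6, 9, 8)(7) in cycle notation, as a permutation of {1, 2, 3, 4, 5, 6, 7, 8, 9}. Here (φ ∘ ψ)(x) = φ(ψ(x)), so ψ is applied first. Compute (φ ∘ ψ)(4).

8

First apply ψ: ψ(4) = 6, then φ(6) = 8. Thus (φ ∘ ψ)(4) = 8.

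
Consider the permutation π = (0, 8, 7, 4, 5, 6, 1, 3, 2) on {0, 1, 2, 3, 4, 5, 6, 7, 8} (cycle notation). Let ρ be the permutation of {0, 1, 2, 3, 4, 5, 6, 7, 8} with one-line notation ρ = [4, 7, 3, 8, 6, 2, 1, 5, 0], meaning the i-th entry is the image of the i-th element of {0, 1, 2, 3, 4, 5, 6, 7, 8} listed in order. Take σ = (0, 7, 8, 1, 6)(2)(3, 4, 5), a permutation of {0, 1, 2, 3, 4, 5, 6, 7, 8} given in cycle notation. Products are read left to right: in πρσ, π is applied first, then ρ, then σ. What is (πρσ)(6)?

8

Chase 6: π(6) = 1; ρ(1) = 7; σ(7) = 8. Hence (πρσ)(6) = 8.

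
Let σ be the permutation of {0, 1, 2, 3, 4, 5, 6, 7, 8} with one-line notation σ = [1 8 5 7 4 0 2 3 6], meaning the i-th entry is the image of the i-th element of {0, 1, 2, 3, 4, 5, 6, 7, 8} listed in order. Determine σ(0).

1

0 is element number 1 of the domain, and entry number 1 of the one-line form is 1, so σ(0) = 1.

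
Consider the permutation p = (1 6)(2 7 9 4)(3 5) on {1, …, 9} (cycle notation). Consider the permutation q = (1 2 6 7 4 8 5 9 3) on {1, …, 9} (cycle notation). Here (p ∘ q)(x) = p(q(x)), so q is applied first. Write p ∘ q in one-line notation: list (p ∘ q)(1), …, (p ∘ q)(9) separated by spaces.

7 1 6 8 4 9 2 3 5

For each element, apply q then p: 1 → 2 → 7; 2 → 6 → 1; 3 → 1 → 6; 4 → 8 → 8; 5 → 9 → 4; 6 → 7 → 9; 7 → 4 → 2; 8 → 5 → 3; 9 → 3 → 5.
So p ∘ q in one-line form is 7 1 6 8 4 9 2 3 5.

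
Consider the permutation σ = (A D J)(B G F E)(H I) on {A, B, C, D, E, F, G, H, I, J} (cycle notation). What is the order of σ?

The cycle type of σ is (4, 3, 2, 1).
The order is lcm(4, 3, 2) = 12.

12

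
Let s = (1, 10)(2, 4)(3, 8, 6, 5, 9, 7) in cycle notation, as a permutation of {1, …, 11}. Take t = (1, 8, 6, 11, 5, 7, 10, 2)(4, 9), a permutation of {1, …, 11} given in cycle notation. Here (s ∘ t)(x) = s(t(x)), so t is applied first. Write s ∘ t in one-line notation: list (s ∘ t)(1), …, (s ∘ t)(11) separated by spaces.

6 10 8 7 3 11 1 5 2 4 9

Chase each element through t then s: 1 → 8 → 6; 2 → 1 → 10; 3 → 3 → 8; 4 → 9 → 7; 5 → 7 → 3; 6 → 11 → 11; 7 → 10 → 1; 8 → 6 → 5; 9 → 4 → 2; 10 → 2 → 4; 11 → 5 → 9.
So s ∘ t in one-line form is 6 10 8 7 3 11 1 5 2 4 9.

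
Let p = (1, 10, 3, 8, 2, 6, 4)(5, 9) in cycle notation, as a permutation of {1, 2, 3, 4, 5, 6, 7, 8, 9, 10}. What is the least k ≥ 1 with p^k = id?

The disjoint cycles have lengths 7, 2, 1.
The order is lcm(7, 2) = 14.

14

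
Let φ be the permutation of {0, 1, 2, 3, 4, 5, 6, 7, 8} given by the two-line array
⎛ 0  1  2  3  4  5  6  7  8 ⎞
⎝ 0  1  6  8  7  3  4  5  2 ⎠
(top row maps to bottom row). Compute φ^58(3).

Tracing 3 → 8 → … returns to 3 after 7 steps, so 3 lies in a 7-cycle (2, 6, 4, 7, 5, 3, 8).
On a 7-cycle, φ^7 is the identity, so φ^58 = φ^2 there (58 ≡ 2 mod 7).
Advancing 2 steps from 3: 3 → 8 → 2.

2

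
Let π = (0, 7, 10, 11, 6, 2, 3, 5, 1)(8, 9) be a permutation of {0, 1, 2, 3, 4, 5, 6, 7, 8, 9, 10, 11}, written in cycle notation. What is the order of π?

18

The cycle type of π is (9, 2, 1).
Since disjoint cycles commute, ord(π) = lcm(9, 2) = 18.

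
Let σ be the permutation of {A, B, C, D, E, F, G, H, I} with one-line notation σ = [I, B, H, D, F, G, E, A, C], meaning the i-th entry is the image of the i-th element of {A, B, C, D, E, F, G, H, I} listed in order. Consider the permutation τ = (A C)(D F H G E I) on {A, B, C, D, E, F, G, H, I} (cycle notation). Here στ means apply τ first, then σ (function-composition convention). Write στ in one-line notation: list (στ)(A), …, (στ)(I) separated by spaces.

H B I G C A F E D

Chase each element through τ then σ: A → C → H; B → B → B; C → A → I; D → F → G; E → I → C; F → H → A; G → E → F; H → G → E; I → D → D.
Collecting the images, στ = [H B I G C A F E D].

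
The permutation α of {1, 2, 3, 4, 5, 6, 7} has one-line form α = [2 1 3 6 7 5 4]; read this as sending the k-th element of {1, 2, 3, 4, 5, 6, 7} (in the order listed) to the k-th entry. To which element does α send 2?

2 is element number 2 of the domain, and entry number 2 of the one-line form is 1, so α(2) = 1.

1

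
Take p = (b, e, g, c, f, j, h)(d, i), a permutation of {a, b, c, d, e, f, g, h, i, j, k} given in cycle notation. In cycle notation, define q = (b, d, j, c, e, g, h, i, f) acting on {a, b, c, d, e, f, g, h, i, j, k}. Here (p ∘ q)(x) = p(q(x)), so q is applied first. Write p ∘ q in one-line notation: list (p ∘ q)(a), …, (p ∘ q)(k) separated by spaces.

(p ∘ q)(x) = p(q(x)). Computing each image: p(q(a)) = p(a) = a, p(q(b)) = p(d) = i, p(q(c)) = p(e) = g, p(q(d)) = p(j) = h, p(q(e)) = p(g) = c, p(q(f)) = p(b) = e, p(q(g)) = p(h) = b, p(q(h)) = p(i) = d, p(q(i)) = p(f) = j, p(q(j)) = p(c) = f, p(q(k)) = p(k) = k.
Hence p ∘ q = [a i g h c e b d j f k].

a i g h c e b d j f k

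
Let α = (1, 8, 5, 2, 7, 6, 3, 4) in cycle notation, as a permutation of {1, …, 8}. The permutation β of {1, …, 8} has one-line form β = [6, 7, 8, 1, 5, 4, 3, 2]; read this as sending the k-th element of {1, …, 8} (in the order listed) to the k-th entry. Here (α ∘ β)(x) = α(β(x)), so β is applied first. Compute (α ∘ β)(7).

β(7) = 3, then α(3) = 4; composing gives (α ∘ β)(7) = 4.

4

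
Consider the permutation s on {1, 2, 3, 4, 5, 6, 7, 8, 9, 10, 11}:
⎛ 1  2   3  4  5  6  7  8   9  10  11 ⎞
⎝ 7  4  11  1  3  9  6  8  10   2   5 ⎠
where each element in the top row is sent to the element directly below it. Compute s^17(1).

9

Tracing 1 → 7 → … returns to 1 after 7 steps, so 1 lies in a 7-cycle (1, 7, 6, 9, 10, 2, 4).
Powers repeat with period 7 on this cycle, and 17 mod 7 = 3, so s^17(1) = s^3(1).
Advancing 3 steps from 1: 1 → 7 → 6 → 9.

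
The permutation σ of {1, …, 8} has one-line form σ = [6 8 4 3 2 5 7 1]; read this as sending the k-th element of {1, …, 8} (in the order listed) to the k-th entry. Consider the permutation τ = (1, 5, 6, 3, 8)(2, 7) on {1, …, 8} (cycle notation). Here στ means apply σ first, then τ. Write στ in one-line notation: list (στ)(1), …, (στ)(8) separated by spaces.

For each element, apply σ then τ: 1 → 6 → 3; 2 → 8 → 1; 3 → 4 → 4; 4 → 3 → 8; 5 → 2 → 7; 6 → 5 → 6; 7 → 7 → 2; 8 → 1 → 5.
Collecting the images, στ = [3 1 4 8 7 6 2 5].

3 1 4 8 7 6 2 5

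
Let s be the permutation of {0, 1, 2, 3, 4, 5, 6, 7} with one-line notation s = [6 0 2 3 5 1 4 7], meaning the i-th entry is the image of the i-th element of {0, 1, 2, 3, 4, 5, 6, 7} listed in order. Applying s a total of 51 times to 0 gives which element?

Tracing 0 → 6 → … returns to 0 after 5 steps, so 0 lies in a 5-cycle (0, 6, 4, 5, 1).
Since the cycle has length 5, s^51 acts on it the same as s^1 (51 mod 5 = 1).
Advancing 1 step from 0: 0 → 6.

6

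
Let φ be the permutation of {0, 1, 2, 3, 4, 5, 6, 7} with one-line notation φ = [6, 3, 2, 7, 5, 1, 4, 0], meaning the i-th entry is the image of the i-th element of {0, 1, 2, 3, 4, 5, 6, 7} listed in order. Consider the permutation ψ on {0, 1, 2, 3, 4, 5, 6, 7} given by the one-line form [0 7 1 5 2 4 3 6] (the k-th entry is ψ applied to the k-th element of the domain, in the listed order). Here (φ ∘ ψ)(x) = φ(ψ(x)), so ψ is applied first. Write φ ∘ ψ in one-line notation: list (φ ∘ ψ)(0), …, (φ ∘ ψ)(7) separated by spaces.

6 0 3 1 2 5 7 4

(φ ∘ ψ)(x) = φ(ψ(x)). Computing each image: φ(ψ(0)) = φ(0) = 6, φ(ψ(1)) = φ(7) = 0, φ(ψ(2)) = φ(1) = 3, φ(ψ(3)) = φ(5) = 1, φ(ψ(4)) = φ(2) = 2, φ(ψ(5)) = φ(4) = 5, φ(ψ(6)) = φ(3) = 7, φ(ψ(7)) = φ(6) = 4.
Hence φ ∘ ψ = [6 0 3 1 2 5 7 4].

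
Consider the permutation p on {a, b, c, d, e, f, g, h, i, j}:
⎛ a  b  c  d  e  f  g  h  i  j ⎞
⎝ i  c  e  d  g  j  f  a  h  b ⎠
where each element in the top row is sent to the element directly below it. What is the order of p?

Decomposing into disjoint cycles gives cycle lengths 6, 3, 1.
The order is lcm(6, 3) = 6.

6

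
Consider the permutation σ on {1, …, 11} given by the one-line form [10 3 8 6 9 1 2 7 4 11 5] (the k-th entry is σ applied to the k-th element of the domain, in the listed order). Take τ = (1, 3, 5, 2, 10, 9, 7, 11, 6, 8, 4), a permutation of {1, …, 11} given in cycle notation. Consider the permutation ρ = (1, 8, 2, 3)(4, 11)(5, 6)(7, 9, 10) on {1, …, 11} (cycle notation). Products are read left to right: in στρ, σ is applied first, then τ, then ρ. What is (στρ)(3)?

11

Chase 3: σ(3) = 8; τ(8) = 4; ρ(4) = 11. Hence (στρ)(3) = 11.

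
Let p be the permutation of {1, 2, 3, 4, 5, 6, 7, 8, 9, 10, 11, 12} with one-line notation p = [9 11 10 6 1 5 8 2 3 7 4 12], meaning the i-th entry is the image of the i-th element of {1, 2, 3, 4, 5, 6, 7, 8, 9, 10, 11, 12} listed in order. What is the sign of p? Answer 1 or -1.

1

In disjoint-cycle form the cycle lengths are 11, 1.
A cycle of length ℓ contributes ℓ−1 transpositions, so p is a product of 10 transpositions — even.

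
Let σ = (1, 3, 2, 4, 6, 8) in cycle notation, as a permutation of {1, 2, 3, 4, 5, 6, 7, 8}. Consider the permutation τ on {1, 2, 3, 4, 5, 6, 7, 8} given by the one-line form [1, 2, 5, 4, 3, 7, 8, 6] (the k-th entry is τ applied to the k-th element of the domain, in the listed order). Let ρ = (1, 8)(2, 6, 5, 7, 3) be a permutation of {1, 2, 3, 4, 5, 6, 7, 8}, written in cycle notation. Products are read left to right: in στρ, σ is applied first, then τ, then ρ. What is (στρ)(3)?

6

Chase 3: σ(3) = 2; τ(2) = 2; ρ(2) = 6. Hence (στρ)(3) = 6.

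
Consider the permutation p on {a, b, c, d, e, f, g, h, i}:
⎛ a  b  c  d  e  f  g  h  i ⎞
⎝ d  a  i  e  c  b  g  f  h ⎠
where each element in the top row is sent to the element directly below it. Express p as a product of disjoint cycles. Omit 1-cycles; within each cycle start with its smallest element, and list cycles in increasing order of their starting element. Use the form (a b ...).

From a: a → d → e → c → i → h → f → b → a, closing the cycle (a d e c i h f b).
Continuing from each remaining unvisited element yields (a d e c i h f b).

(a d e c i h f b)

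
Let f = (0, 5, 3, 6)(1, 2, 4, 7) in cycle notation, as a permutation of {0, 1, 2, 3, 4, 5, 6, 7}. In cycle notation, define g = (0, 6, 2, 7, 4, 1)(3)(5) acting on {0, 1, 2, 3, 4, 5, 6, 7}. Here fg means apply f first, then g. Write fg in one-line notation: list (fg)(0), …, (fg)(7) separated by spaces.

(fg)(x) = g(f(x)). Computing each image: g(f(0)) = g(5) = 5, g(f(1)) = g(2) = 7, g(f(2)) = g(4) = 1, g(f(3)) = g(6) = 2, g(f(4)) = g(7) = 4, g(f(5)) = g(3) = 3, g(f(6)) = g(0) = 6, g(f(7)) = g(1) = 0.
Hence fg = [5 7 1 2 4 3 6 0].

5 7 1 2 4 3 6 0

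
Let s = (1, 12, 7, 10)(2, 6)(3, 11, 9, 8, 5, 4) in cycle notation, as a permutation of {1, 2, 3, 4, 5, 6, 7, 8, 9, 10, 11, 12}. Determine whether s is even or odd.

The cycle lengths are 6, 4, 2.
A cycle is odd iff its length is even; s has 3 even-length cycles, so sgn(s) = (−1)^3 and s is odd.

odd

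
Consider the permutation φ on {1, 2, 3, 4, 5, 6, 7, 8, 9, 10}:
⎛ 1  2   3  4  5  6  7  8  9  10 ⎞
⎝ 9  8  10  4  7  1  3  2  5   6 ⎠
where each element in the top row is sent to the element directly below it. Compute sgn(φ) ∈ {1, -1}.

-1

In disjoint-cycle form the cycle lengths are 7, 2, 1.
A cycle of length ℓ contributes ℓ−1 transpositions, so φ is a product of 6 + 1 = 7 transpositions — odd.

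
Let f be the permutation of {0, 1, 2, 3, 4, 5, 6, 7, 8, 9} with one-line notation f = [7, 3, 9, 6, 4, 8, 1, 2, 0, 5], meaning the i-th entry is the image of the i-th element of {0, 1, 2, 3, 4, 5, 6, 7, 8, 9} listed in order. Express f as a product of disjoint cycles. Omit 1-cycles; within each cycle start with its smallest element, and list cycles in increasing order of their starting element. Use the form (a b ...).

Start at 0 and follow images: 0 → 7 → 2 → 9 → 5 → 8 → 0, giving the cycle (0 7 2 9 5 8).
Continuing from each remaining unvisited element yields (0 7 2 9 5 8)(1 3 6).

(0 7 2 9 5 8)(1 3 6)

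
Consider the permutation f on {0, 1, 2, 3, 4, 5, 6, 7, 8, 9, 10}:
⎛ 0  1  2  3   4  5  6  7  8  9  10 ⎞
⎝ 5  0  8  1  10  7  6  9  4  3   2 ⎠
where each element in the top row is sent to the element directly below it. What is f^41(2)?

8

Tracing 2 → 8 → … returns to 2 after 4 steps, so 2 lies in a 4-cycle (2 8 4 10).
On a 4-cycle, f^4 is the identity, so f^41 = f^1 there (41 ≡ 1 mod 4).
Advancing 1 step from 2: 2 → 8.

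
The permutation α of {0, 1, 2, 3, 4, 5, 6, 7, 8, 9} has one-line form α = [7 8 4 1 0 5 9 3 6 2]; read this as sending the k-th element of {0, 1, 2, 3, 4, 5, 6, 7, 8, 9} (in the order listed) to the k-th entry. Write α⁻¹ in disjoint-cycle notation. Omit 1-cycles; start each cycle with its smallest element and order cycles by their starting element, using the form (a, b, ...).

First write α in disjoint cycles: (0, 7, 3, 1, 8, 6, 9, 2, 4).
The inverse reverses every cycle; in canonical form, α⁻¹ = (0, 4, 2, 9, 6, 8, 1, 3, 7).

(0, 4, 2, 9, 6, 8, 1, 3, 7)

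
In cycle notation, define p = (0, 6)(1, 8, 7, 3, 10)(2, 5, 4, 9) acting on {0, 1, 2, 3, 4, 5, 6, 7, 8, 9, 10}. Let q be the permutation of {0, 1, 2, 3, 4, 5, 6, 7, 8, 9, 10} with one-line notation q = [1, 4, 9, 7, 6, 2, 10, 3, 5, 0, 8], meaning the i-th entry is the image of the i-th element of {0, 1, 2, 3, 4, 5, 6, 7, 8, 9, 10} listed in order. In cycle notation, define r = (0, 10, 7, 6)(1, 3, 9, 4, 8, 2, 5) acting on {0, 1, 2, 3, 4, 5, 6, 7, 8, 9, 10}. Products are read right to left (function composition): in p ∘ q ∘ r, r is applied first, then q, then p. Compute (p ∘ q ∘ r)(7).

1

Apply the permutations in order: r(7) = 6, then q(6) = 10, then p(10) = 1. So (p ∘ q ∘ r)(7) = 1.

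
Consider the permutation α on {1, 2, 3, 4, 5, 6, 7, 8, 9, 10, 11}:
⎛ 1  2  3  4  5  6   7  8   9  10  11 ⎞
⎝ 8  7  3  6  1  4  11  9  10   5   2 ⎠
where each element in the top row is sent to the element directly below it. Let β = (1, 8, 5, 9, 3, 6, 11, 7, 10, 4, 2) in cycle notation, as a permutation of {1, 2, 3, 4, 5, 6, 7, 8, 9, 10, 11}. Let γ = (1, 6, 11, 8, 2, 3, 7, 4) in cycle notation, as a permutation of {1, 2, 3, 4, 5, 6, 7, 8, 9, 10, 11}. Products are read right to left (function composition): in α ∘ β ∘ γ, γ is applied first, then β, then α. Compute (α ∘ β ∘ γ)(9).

(α ∘ β ∘ γ)(9) = α(β(γ(9))). γ(9) = 9, then β(9) = 3, then α(3) = 3, so the result is 3.

3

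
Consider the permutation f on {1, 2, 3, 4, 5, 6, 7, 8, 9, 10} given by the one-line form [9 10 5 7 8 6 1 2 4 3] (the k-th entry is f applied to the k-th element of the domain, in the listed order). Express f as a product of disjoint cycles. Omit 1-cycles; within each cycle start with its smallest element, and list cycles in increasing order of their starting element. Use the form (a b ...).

(1 9 4 7)(2 10 3 5 8)

Iterating f from 1 gives 1 → 9 → 4 → 7 → 1; that is the 4-cycle (1 9 4 7).
Continuing from each remaining unvisited element yields (1 9 4 7)(2 10 3 5 8).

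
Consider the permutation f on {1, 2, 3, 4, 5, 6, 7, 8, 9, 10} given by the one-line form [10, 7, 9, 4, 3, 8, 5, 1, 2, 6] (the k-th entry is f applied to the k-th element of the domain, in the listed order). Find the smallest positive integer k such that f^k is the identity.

20

Writing f as disjoint cycles, the cycle lengths are 5, 4, 1.
Since disjoint cycles commute, ord(f) = lcm(5, 4) = 20.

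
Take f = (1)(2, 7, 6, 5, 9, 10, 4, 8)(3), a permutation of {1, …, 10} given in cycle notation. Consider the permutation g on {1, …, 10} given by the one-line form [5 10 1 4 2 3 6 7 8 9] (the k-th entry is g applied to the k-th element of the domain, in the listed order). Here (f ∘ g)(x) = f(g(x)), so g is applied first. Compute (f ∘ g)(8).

6

First apply g: g(8) = 7, then f(7) = 6. Thus (f ∘ g)(8) = 6.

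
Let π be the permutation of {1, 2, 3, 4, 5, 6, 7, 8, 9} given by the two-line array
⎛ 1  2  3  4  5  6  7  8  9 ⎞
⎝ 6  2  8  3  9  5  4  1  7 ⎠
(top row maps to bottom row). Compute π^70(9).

Tracing 9 → 7 → … returns to 9 after 8 steps, so 9 lies in an 8-cycle (1 6 5 9 7 4 3 8).
On an 8-cycle, π^8 is the identity, so π^70 = π^6 there (70 ≡ 6 mod 8).
Advancing 6 steps from 9: 9 → 7 → 4 → 3 → 8 → 1 → 6.

6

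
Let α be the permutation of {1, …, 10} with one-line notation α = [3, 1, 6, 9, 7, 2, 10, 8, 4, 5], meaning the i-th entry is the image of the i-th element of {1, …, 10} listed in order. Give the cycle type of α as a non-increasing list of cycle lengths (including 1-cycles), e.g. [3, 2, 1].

The disjoint cycles are (1, 3, 6, 2)(4, 9)(5, 7, 10)(8), with lengths 4, 3, 2, 1 in non-increasing order.

[4, 3, 2, 1]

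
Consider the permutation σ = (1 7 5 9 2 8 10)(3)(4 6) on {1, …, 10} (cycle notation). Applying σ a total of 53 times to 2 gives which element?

7

2 lies in the 7-cycle (1 7 5 9 2 8 10).
Since the cycle has length 7, σ^53 acts on it the same as σ^4 (53 mod 7 = 4).
Advancing 4 steps from 2: 2 → 8 → 10 → 1 → 7.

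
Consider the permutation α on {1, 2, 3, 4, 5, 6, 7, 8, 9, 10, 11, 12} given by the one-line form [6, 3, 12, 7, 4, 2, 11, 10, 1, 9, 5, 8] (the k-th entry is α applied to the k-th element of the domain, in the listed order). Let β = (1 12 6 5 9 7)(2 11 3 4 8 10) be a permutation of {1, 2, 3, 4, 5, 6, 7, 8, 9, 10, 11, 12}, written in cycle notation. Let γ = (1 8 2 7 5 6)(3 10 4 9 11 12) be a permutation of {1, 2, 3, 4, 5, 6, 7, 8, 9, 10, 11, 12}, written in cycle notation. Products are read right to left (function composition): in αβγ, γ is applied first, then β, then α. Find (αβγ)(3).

Apply the permutations in order: γ(3) = 10, then β(10) = 2, then α(2) = 3. So (αβγ)(3) = 3.

3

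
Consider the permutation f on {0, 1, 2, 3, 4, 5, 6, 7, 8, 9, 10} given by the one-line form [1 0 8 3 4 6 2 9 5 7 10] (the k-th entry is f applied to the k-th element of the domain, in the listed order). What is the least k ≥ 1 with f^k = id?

The disjoint-cycle form of f has cycle lengths 4, 2, 2, 1, 1, 1.
The order is lcm(4, 2, 2) = 4.

4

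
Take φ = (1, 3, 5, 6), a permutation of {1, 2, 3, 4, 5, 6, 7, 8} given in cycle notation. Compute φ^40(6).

6

6 lies in the 4-cycle (1, 3, 5, 6).
Since the cycle has length 4, φ^40 acts on it the same as φ^0 (40 mod 4 = 0).
So φ^40(6) = 6.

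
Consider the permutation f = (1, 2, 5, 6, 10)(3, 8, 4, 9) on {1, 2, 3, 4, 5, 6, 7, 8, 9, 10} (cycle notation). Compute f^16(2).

2 lies in the 5-cycle (1, 2, 5, 6, 10).
On a 5-cycle, f^5 is the identity, so f^16 = f^1 there (16 ≡ 1 mod 5).
Stepping 1 place around the cycle: 2 → 5.

5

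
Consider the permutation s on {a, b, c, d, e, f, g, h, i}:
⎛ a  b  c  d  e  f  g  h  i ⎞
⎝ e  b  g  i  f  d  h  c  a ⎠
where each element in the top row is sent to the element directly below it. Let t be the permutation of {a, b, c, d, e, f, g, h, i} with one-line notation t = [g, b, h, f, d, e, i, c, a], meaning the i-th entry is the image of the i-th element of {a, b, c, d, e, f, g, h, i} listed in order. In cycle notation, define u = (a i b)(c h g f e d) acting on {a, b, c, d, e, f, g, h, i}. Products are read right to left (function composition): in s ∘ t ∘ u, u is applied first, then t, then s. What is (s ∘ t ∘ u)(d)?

c

(s ∘ t ∘ u)(d) = s(t(u(d))). u(d) = c, then t(c) = h, then s(h) = c, so the result is c.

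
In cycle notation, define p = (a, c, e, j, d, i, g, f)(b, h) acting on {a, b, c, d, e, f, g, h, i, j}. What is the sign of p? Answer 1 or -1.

1

The cycle lengths are 8, 2.
A cycle of length ℓ contributes ℓ−1 transpositions, so p is a product of 7 + 1 = 8 transpositions — even.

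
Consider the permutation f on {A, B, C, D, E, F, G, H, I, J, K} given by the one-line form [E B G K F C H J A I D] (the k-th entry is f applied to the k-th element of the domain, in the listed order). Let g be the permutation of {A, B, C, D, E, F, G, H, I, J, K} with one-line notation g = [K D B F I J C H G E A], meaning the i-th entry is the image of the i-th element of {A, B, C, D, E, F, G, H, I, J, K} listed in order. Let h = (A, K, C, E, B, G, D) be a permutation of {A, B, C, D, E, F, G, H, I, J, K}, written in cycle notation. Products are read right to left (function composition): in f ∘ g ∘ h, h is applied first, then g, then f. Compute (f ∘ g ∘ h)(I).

H

Apply the permutations in order: h(I) = I, then g(I) = G, then f(G) = H. So (f ∘ g ∘ h)(I) = H.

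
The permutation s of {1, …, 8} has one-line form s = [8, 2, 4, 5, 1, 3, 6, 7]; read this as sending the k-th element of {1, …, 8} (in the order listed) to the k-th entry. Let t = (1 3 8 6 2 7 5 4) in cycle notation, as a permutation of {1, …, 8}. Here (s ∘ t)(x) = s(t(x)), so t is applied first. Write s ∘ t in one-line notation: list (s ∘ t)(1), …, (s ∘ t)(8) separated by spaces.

(s ∘ t)(x) = s(t(x)). Computing each image: s(t(1)) = s(3) = 4, s(t(2)) = s(7) = 6, s(t(3)) = s(8) = 7, s(t(4)) = s(1) = 8, s(t(5)) = s(4) = 5, s(t(6)) = s(2) = 2, s(t(7)) = s(5) = 1, s(t(8)) = s(6) = 3.
Hence s ∘ t = [4 6 7 8 5 2 1 3].

4 6 7 8 5 2 1 3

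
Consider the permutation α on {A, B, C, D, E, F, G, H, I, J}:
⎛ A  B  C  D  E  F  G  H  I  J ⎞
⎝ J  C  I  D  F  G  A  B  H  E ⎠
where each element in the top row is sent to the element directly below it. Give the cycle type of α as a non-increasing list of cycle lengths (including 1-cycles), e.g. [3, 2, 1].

[5, 4, 1]

The disjoint cycles are (A, J, E, F, G)(B, C, I, H)(D), with lengths 5, 4, 1 in non-increasing order.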